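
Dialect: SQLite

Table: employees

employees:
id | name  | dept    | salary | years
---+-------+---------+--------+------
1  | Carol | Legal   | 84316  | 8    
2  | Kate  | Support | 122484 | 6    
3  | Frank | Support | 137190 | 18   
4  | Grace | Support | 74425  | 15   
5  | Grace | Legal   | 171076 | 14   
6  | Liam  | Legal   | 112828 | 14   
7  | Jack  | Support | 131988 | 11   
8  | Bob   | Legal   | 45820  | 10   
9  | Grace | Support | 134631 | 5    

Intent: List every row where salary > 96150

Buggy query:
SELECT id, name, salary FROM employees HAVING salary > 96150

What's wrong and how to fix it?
Bug: This is a non-aggregate query (no GROUP BY, no aggregates), so in SQLite the HAVING clause is invalid here; a row-level condition belongs in WHERE

Fix: Replace HAVING with WHERE since the condition applies to individual rows

Corrected query:
SELECT id, name, salary FROM employees WHERE salary > 96150

Result:
id | name  | salary
---+-------+-------
2  | Kate  | 122484
3  | Frank | 137190
5  | Grace | 171076
6  | Liam  | 112828
7  | Jack  | 131988
9  | Grace | 134631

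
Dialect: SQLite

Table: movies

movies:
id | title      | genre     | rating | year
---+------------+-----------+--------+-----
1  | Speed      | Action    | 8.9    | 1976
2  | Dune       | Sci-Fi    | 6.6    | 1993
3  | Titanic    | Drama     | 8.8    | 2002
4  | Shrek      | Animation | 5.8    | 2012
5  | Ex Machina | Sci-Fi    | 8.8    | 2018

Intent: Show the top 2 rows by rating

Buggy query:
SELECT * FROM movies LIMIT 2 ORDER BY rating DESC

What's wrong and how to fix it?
Bug: LIMIT must come after ORDER BY

Fix: Swap the clauses: ORDER BY first, then LIMIT

Corrected query:
SELECT * FROM movies ORDER BY rating DESC LIMIT 2

Result:
id | title   | genre  | rating | year
---+---------+--------+--------+-----
1  | Speed   | Action | 8.9    | 1976
3  | Titanic | Drama  | 8.8    | 2002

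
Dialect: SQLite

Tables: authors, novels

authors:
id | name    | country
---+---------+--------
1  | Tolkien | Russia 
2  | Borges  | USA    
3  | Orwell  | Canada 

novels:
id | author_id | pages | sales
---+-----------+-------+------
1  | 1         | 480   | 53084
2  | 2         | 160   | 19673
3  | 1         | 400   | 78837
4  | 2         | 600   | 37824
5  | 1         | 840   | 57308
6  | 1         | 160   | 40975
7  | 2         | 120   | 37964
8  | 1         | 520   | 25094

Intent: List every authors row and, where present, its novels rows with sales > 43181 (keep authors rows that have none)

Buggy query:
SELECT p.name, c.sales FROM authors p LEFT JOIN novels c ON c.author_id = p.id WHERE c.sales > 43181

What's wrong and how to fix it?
Bug: Filtering c.sales in WHERE discards the NULL rows produced by LEFT JOIN, turning it into an inner join

Fix: Move the right-table condition into the ON clause so unmatched parents are kept

Corrected query:
SELECT p.name, c.sales FROM authors p LEFT JOIN novels c ON c.author_id = p.id AND c.sales > 43181

Result:
name    | sales
--------+------
Tolkien | 53084
Tolkien | 57308
Tolkien | 78837
Borges  | NULL 
Orwell  | NULL 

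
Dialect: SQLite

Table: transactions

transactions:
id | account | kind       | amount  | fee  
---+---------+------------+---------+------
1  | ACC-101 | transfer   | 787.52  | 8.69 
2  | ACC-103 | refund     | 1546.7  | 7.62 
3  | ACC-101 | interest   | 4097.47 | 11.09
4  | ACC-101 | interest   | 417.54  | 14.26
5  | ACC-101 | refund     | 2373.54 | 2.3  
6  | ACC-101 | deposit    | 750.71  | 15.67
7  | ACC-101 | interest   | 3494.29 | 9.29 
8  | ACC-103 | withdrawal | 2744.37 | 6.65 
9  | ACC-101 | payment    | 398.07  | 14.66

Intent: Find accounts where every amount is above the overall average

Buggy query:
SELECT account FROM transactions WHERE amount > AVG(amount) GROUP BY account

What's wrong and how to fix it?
Bug: AVG() is an aggregate; it can't sit directly in WHERE

Fix: Compute the overall average in a scalar subquery and compare each group's MIN against it in HAVING

Corrected query:
SELECT account FROM transactions GROUP BY account HAVING MIN(amount) > (SELECT AVG(amount) FROM transactions)

Result:
(no rows)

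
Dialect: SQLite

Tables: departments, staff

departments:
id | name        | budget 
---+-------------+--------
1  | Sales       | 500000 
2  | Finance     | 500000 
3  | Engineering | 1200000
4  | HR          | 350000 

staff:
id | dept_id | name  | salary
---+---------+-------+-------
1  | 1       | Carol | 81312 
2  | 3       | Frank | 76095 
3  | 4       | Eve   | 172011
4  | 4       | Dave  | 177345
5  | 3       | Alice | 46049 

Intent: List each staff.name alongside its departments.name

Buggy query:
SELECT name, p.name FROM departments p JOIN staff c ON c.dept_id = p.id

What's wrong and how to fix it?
Bug: Both tables have a 'name' column; the unqualified reference is ambiguous

Fix: Qualify the column with its table alias (c.name)

Corrected query:
SELECT c.name, p.name FROM departments p JOIN staff c ON c.dept_id = p.id

Result:
name  | name       
------+------------
Carol | Sales      
Frank | Engineering
Eve   | HR         
Dave  | HR         
Alice | Engineering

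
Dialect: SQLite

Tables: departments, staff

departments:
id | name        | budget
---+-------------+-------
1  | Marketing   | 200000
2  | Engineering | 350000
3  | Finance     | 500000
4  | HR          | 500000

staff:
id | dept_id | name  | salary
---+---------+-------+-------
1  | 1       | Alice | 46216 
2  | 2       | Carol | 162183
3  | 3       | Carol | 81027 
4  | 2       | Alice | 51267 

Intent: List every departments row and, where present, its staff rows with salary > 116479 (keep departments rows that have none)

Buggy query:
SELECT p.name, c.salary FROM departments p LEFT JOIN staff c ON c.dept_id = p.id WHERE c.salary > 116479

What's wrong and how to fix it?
Bug: A WHERE condition on the right-hand table after LEFT JOIN drops unmatched parents

Fix: Put 'c.salary > 116479' in the JOIN's ON clause instead of WHERE

Corrected query:
SELECT p.name, c.salary FROM departments p LEFT JOIN staff c ON c.dept_id = p.id AND c.salary > 116479

Result:
name        | salary
------------+-------
Marketing   | NULL  
Engineering | 162183
Finance     | NULL  
HR          | NULL  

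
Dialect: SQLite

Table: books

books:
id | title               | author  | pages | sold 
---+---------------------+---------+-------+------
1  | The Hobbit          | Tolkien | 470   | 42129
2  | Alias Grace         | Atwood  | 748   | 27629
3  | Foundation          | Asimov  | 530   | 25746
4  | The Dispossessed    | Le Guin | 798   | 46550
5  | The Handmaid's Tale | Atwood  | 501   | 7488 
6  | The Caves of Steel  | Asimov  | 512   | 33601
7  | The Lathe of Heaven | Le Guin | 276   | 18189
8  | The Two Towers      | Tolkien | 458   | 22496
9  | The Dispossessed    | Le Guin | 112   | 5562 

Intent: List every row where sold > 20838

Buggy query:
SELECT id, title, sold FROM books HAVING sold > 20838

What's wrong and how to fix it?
Bug: This is a non-aggregate query (no GROUP BY, no aggregates), so in SQLite the HAVING clause is invalid here; a row-level condition belongs in WHERE

Fix: Replace HAVING with WHERE since the condition applies to individual rows

Corrected query:
SELECT id, title, sold FROM books WHERE sold > 20838

Result:
id | title              | sold 
---+--------------------+------
1  | The Hobbit         | 42129
2  | Alias Grace        | 27629
3  | Foundation         | 25746
4  | The Dispossessed   | 46550
6  | The Caves of Steel | 33601
8  | The Two Towers     | 22496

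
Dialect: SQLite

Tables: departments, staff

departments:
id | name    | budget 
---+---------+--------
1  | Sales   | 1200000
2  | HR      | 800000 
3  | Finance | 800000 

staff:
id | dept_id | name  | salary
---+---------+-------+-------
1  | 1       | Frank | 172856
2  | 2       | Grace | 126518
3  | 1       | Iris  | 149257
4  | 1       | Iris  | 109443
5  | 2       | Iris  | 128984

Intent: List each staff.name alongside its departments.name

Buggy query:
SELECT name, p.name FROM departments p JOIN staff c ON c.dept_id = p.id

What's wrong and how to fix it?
Bug: Both tables have a 'name' column; the unqualified reference is ambiguous

Fix: Prefix ambiguous columns with the table alias

Corrected query:
SELECT c.name, p.name FROM departments p JOIN staff c ON c.dept_id = p.id

Result:
name  | name 
------+------
Frank | Sales
Grace | HR   
Iris  | Sales
Iris  | Sales
Iris  | HR   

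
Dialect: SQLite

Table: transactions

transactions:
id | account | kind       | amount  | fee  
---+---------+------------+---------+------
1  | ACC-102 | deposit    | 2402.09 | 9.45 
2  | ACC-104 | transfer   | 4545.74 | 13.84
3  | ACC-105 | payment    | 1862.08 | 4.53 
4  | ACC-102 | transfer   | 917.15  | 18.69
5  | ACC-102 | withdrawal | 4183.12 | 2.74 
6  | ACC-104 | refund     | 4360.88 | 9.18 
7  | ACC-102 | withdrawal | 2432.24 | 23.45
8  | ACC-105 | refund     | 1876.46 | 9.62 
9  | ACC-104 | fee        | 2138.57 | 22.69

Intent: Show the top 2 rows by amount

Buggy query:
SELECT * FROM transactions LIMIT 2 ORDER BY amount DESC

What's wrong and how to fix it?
Bug: ORDER BY cannot follow LIMIT; LIMIT is the final clause

Fix: Swap the clauses: ORDER BY first, then LIMIT

Corrected query:
SELECT * FROM transactions ORDER BY amount DESC LIMIT 2

Result:
id | account | kind     | amount  | fee  
---+---------+----------+---------+------
2  | ACC-104 | transfer | 4545.74 | 13.84
6  | ACC-104 | refund   | 4360.88 | 9.18 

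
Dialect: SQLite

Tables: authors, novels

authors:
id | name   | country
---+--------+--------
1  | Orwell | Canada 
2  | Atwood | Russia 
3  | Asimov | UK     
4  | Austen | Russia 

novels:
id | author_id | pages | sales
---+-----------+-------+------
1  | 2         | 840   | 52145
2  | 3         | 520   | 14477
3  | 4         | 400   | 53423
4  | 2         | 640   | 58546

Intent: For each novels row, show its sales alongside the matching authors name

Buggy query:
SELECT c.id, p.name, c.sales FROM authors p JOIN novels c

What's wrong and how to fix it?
Bug: JOIN with no ON clause produces a cartesian product; every novels row pairs with every authors row

Fix: Add ON c.author_id = p.id to the JOIN

Corrected query:
SELECT c.id, p.name, c.sales FROM authors p JOIN novels c ON c.author_id = p.id

Result:
id | name   | sales
---+--------+------
1  | Atwood | 52145
2  | Asimov | 14477
3  | Austen | 53423
4  | Atwood | 58546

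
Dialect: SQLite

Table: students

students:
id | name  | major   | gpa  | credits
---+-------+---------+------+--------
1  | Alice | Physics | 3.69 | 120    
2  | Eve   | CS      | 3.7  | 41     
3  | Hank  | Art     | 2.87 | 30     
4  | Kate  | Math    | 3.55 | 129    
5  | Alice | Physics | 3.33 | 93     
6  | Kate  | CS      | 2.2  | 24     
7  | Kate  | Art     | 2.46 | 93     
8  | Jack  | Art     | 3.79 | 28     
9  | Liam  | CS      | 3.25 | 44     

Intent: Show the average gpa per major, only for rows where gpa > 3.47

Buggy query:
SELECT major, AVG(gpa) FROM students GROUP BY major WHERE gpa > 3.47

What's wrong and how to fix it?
Bug: WHERE cannot follow GROUP BY

Fix: Move the WHERE clause before GROUP BY

Corrected query:
SELECT major, AVG(gpa) FROM students WHERE gpa > 3.47 GROUP BY major

Result:
major   | AVG(gpa)
--------+---------
Art     | 3.79    
CS      | 3.7     
Math    | 3.55    
Physics | 3.69    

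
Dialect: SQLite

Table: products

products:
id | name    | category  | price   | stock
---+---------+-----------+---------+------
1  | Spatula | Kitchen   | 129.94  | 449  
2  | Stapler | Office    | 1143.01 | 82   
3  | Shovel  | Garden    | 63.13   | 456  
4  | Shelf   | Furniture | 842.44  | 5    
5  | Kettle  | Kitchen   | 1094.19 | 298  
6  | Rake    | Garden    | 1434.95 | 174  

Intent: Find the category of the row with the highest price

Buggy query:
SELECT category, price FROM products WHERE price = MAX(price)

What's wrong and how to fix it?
Bug: MAX(price) is an aggregate and cannot be used directly in WHERE

Fix: Wrap MAX in a scalar subquery so WHERE compares against a single value

Corrected query:
SELECT category, price FROM products WHERE price = (SELECT MAX(price) FROM products)

Result:
category | price  
---------+--------
Garden   | 1434.95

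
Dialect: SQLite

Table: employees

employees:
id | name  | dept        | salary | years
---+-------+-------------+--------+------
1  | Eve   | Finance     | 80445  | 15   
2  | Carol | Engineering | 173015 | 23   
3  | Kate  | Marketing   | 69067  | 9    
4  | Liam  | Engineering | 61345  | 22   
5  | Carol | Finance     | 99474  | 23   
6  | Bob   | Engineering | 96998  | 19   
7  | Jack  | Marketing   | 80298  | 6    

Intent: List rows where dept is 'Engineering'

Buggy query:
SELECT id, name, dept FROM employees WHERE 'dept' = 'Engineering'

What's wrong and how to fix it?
Bug: 'dept' in single quotes is a string literal, not the column; the comparison is literal-vs-literal and never true

Fix: Remove the quotes around the column name (or use double quotes for an identifier)

Corrected query:
SELECT id, name, dept FROM employees WHERE dept = 'Engineering'

Result:
id | name  | dept       
---+-------+------------
2  | Carol | Engineering
4  | Liam  | Engineering
6  | Bob   | Engineering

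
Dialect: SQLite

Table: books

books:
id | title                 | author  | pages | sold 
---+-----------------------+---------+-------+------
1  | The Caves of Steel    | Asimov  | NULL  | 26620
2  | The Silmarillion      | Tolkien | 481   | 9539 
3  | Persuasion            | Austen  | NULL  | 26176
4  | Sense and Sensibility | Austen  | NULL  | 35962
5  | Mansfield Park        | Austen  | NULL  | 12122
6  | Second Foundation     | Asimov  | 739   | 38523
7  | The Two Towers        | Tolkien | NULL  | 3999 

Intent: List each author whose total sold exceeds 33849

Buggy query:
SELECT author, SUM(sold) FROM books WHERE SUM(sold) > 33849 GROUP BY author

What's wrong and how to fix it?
Bug: WHERE runs before GROUP BY, so aggregates aren't available there

Fix: Use HAVING (which filters groups after aggregation) instead of WHERE

Corrected query:
SELECT author, SUM(sold) FROM books GROUP BY author HAVING SUM(sold) > 33849

Result:
author | SUM(sold)
-------+----------
Asimov | 65143    
Austen | 74260    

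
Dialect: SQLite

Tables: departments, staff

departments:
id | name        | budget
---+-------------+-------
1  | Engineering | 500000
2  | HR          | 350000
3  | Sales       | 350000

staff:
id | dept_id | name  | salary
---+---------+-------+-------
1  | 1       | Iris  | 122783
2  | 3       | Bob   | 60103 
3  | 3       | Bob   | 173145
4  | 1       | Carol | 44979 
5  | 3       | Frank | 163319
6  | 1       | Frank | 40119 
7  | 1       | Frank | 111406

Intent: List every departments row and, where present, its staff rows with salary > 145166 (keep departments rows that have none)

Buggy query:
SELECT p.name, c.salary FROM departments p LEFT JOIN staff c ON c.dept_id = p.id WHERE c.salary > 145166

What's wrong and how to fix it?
Bug: Filtering c.salary in WHERE discards the NULL rows produced by LEFT JOIN, turning it into an inner join

Fix: Move the right-table condition into the ON clause so unmatched parents are kept

Corrected query:
SELECT p.name, c.salary FROM departments p LEFT JOIN staff c ON c.dept_id = p.id AND c.salary > 145166

Result:
name        | salary
------------+-------
Engineering | NULL  
HR          | NULL  
Sales       | 163319
Sales       | 173145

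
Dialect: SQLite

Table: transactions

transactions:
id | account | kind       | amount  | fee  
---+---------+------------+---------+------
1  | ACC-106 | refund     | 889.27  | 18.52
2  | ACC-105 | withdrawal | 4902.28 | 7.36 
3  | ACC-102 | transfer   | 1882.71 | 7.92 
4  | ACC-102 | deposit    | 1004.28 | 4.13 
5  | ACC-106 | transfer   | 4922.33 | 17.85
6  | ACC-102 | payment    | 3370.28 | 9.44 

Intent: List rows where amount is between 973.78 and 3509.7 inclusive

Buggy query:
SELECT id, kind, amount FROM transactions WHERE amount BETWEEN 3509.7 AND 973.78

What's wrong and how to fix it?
Bug: BETWEEN expects the lower bound first; with 3509.7 AND 973.78 the range is empty

Fix: Swap the bounds so the smaller value comes first

Corrected query:
SELECT id, kind, amount FROM transactions WHERE amount BETWEEN 973.78 AND 3509.7

Result:
id | kind     | amount 
---+----------+--------
3  | transfer | 1882.71
4  | deposit  | 1004.28
6  | payment  | 3370.28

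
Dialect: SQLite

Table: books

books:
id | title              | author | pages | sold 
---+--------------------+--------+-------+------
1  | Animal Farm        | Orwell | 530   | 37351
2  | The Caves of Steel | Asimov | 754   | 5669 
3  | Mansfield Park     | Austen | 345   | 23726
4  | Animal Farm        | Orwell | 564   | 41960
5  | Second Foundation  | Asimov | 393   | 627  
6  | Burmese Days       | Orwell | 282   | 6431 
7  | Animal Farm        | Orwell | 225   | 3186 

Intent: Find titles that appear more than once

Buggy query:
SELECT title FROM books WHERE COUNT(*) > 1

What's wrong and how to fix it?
Bug: WHERE can't reference COUNT(*); aggregates are computed after WHERE

Fix: Group first, then use HAVING for the count condition

Corrected query:
SELECT title FROM books GROUP BY title HAVING COUNT(*) > 1

Result:
title      
-----------
Animal Farm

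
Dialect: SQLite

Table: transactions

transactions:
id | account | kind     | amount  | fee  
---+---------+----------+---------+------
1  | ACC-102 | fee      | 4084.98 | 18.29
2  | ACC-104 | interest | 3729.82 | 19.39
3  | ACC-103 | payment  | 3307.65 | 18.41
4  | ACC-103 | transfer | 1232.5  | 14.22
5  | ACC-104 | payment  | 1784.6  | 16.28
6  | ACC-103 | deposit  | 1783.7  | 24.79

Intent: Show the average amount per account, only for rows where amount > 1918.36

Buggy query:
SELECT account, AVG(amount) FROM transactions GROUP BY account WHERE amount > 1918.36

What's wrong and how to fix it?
Bug: Row-level WHERE must come before GROUP BY in the clause order

Fix: Move the WHERE clause before GROUP BY

Corrected query:
SELECT account, AVG(amount) FROM transactions WHERE amount > 1918.36 GROUP BY account

Result:
account | AVG(amount)
--------+------------
ACC-102 | 4084.98    
ACC-103 | 3307.65    
ACC-104 | 3729.82    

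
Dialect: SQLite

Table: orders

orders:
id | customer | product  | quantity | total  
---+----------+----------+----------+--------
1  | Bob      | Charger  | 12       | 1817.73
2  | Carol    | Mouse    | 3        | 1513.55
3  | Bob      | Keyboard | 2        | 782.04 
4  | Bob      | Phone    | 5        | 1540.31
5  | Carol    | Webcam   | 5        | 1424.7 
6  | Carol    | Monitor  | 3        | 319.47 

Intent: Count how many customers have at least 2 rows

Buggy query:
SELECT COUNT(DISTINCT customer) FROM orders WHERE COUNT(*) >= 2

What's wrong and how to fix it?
Bug: WHERE filters individual rows, not groups, so a group-level COUNT is invalid there

Fix: Use a subquery that GROUPs and filters with HAVING, then count its rows

Corrected query:
SELECT COUNT(*) FROM (SELECT customer FROM orders GROUP BY customer HAVING COUNT(*) >= 2)

Result:
COUNT(*)
--------
2       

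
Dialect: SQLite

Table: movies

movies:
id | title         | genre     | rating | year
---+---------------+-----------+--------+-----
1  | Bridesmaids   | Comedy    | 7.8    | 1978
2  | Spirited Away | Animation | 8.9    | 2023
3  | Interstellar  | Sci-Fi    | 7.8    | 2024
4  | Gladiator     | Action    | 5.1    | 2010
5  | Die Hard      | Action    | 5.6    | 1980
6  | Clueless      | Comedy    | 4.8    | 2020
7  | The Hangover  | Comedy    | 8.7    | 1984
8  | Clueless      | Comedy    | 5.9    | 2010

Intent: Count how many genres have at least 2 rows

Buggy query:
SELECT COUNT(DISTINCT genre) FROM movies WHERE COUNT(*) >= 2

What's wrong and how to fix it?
Bug: COUNT(*) cannot appear in WHERE; the per-group count doesn't exist yet

Fix: Group first with HAVING COUNT(*) >= 2, then COUNT the resulting groups

Corrected query:
SELECT COUNT(*) FROM (SELECT genre FROM movies GROUP BY genre HAVING COUNT(*) >= 2)

Result:
COUNT(*)
--------
2       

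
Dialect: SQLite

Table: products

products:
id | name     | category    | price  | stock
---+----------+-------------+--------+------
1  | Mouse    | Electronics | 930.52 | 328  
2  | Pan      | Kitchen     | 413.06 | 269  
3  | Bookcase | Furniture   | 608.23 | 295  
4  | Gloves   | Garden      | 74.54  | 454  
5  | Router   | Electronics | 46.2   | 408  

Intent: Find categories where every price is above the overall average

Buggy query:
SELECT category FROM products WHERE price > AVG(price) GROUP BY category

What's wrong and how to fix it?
Bug: AVG() is an aggregate; it can't sit directly in WHERE

Fix: Compute the overall average in a scalar subquery and compare each group's MIN against it in HAVING

Corrected query:
SELECT category FROM products GROUP BY category HAVING MIN(price) > (SELECT AVG(price) FROM products)

Result:
category 
---------
Furniture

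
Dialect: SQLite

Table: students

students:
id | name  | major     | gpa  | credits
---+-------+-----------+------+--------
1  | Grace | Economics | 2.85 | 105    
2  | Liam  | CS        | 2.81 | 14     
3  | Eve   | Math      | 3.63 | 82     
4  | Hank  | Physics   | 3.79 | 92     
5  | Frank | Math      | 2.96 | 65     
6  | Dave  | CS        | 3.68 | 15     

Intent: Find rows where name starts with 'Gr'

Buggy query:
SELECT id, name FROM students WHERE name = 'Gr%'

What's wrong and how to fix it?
Bug: Wildcards only work with LIKE; '=' treats '%' as a literal character

Fix: Replace '=' with LIKE so 'Gr%' is treated as a pattern

Corrected query:
SELECT id, name FROM students WHERE name LIKE 'Gr%'

Result:
id | name 
---+------
1  | Grace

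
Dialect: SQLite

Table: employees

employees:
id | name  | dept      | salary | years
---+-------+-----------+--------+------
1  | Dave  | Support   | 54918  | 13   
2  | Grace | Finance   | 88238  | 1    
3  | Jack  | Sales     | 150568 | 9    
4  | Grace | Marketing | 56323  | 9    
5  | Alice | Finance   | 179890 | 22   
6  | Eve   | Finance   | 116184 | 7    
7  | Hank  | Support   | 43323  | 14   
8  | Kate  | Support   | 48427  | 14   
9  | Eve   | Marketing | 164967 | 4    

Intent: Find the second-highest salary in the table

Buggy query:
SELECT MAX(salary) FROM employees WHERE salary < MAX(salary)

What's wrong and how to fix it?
Bug: The inner MAX is an aggregate inside WHERE, which is not allowed

Fix: Compute the overall MAX in a subquery, then take MAX of rows below it

Corrected query:
SELECT MAX(salary) FROM employees WHERE salary < (SELECT MAX(salary) FROM employees)

Result:
MAX(salary)
-----------
164967     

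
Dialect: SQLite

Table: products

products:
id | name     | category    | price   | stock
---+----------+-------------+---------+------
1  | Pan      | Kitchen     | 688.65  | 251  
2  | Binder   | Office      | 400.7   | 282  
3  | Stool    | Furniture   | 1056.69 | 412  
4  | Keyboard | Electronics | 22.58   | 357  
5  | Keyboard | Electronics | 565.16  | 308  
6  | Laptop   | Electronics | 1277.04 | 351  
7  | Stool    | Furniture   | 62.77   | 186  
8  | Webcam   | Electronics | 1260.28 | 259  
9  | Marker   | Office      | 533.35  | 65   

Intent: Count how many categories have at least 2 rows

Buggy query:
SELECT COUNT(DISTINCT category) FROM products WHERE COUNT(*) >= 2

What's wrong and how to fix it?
Bug: COUNT(*) cannot appear in WHERE; the per-group count doesn't exist yet

Fix: Use a subquery that GROUPs and filters with HAVING, then count its rows

Corrected query:
SELECT COUNT(*) FROM (SELECT category FROM products GROUP BY category HAVING COUNT(*) >= 2)

Result:
COUNT(*)
--------
3       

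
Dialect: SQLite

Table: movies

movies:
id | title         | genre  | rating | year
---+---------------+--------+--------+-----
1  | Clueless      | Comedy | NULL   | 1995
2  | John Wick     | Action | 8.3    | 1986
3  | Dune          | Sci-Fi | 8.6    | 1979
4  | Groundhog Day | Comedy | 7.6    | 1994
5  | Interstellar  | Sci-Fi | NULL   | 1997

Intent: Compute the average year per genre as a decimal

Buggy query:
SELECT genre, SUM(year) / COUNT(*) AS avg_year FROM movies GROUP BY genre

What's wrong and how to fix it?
Bug: SUM(year) and COUNT(*) are both integers; the division truncates the fractional part

Fix: Multiply by 1.0 (or CAST to REAL) to force floating-point division

Corrected query:
SELECT genre, SUM(year) * 1.0 / COUNT(*) AS avg_year FROM movies GROUP BY genre

Result:
genre  | avg_year
-------+---------
Action | 1986    
Comedy | 1994.5  
Sci-Fi | 1988    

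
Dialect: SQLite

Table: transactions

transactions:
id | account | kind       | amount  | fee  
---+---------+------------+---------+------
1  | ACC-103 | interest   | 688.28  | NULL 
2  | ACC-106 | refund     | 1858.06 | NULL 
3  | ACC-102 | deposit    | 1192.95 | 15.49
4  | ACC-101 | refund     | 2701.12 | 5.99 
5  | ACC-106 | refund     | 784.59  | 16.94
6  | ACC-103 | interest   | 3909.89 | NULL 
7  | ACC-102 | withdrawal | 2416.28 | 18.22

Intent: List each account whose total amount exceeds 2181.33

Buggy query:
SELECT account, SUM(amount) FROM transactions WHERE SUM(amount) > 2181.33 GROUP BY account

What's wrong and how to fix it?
Bug: Aggregate functions cannot appear in a WHERE clause

Fix: Move the aggregate condition to a HAVING clause

Corrected query:
SELECT account, SUM(amount) FROM transactions GROUP BY account HAVING SUM(amount) > 2181.33

Result:
account | SUM(amount)
--------+------------
ACC-101 | 2701.12    
ACC-102 | 3609.23    
ACC-103 | 4598.17    
ACC-106 | 2642.65    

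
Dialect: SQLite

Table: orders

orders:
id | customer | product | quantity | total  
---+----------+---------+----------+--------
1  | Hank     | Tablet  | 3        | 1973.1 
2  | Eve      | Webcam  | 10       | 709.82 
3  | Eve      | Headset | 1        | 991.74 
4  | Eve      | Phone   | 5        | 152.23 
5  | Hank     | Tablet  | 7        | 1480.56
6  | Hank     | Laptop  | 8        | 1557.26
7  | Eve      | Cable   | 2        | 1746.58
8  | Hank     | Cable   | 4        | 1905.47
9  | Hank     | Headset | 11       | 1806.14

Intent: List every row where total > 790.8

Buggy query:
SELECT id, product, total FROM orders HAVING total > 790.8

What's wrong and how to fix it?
Bug: HAVING filters the output of aggregation, but this query has no GROUP BY and no aggregate functions, so SQLite rejects it (HAVING clause on a non-aggregate query); the condition here is per row

Fix: Use WHERE for row-level filtering

Corrected query:
SELECT id, product, total FROM orders WHERE total > 790.8

Result:
id | product | total  
---+---------+--------
1  | Tablet  | 1973.1 
3  | Headset | 991.74 
5  | Tablet  | 1480.56
6  | Laptop  | 1557.26
7  | Cable   | 1746.58
8  | Cable   | 1905.47
9  | Headset | 1806.14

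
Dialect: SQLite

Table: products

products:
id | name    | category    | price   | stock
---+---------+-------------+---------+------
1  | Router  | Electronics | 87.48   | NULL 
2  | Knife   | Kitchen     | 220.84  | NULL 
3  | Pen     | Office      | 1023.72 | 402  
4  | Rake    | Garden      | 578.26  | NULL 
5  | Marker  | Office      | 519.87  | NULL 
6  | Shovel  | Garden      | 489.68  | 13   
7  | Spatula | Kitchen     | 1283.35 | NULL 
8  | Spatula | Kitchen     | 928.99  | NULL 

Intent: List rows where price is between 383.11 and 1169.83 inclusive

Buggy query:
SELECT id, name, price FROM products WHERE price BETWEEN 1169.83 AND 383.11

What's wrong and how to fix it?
Bug: BETWEEN expects the lower bound first; with 1169.83 AND 383.11 the range is empty

Fix: Write BETWEEN 383.11 AND 1169.83

Corrected query:
SELECT id, name, price FROM products WHERE price BETWEEN 383.11 AND 1169.83

Result:
id | name    | price  
---+---------+--------
3  | Pen     | 1023.72
4  | Rake    | 578.26 
5  | Marker  | 519.87 
6  | Shovel  | 489.68 
8  | Spatula | 928.99 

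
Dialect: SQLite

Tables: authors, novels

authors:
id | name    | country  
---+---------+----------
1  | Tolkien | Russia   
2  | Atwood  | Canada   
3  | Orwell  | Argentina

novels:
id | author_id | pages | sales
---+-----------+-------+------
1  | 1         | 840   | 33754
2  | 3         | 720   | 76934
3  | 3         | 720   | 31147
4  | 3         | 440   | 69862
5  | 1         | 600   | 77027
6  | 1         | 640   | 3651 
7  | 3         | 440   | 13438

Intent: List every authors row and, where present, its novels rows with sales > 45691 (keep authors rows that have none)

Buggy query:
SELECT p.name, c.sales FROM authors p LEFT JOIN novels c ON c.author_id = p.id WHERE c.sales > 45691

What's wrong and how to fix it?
Bug: A WHERE condition on the right-hand table after LEFT JOIN drops unmatched parents

Fix: Move the right-table condition into the ON clause so unmatched parents are kept

Corrected query:
SELECT p.name, c.sales FROM authors p LEFT JOIN novels c ON c.author_id = p.id AND c.sales > 45691

Result:
name    | sales
--------+------
Tolkien | 77027
Atwood  | NULL 
Orwell  | 69862
Orwell  | 76934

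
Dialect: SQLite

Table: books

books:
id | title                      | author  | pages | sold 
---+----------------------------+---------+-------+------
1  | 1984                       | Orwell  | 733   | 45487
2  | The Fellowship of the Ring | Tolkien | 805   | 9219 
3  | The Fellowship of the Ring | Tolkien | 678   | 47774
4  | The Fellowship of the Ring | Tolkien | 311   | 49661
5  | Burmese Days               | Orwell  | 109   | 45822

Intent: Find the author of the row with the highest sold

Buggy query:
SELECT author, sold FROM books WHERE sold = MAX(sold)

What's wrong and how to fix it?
Bug: MAX(sold) is an aggregate and cannot be used directly in WHERE

Fix: Wrap MAX in a scalar subquery so WHERE compares against a single value

Corrected query:
SELECT author, sold FROM books WHERE sold = (SELECT MAX(sold) FROM books)

Result:
author  | sold 
--------+------
Tolkien | 49661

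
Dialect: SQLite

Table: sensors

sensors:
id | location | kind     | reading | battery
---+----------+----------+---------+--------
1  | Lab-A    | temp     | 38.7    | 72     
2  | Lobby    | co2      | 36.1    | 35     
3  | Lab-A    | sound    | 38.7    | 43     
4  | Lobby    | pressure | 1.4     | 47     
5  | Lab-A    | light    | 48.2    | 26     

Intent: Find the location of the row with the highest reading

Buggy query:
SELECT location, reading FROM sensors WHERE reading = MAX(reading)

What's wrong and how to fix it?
Bug: WHERE is evaluated per row; an aggregate over the whole table isn't defined there

Fix: Wrap MAX in a scalar subquery so WHERE compares against a single value

Corrected query:
SELECT location, reading FROM sensors WHERE reading = (SELECT MAX(reading) FROM sensors)

Result:
location | reading
---------+--------
Lab-A    | 48.2   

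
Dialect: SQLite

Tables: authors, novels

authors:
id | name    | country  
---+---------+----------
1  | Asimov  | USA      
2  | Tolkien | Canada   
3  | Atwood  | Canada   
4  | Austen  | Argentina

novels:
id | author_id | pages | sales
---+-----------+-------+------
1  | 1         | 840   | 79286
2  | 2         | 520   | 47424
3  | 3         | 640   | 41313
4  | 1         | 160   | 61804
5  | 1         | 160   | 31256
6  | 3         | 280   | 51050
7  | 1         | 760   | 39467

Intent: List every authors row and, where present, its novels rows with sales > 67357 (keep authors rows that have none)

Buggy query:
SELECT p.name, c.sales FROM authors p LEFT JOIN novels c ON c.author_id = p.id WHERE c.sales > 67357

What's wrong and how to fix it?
Bug: A WHERE condition on the right-hand table after LEFT JOIN drops unmatched parents

Fix: Move the right-table condition into the ON clause so unmatched parents are kept

Corrected query:
SELECT p.name, c.sales FROM authors p LEFT JOIN novels c ON c.author_id = p.id AND c.sales > 67357

Result:
name    | sales
--------+------
Asimov  | 79286
Tolkien | NULL 
Atwood  | NULL 
Austen  | NULL 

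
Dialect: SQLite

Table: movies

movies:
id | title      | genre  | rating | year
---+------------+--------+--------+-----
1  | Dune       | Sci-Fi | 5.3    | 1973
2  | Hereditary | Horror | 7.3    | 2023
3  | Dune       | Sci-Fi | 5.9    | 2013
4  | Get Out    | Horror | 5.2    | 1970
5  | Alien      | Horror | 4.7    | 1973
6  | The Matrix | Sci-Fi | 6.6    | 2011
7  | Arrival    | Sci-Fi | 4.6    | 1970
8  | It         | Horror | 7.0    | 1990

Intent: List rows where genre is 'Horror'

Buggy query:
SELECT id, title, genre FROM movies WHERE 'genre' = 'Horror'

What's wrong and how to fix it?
Bug: 'genre' in single quotes is a string literal, not the column; the comparison is literal-vs-literal and never true

Fix: Remove the quotes around the column name (or use double quotes for an identifier)

Corrected query:
SELECT id, title, genre FROM movies WHERE genre = 'Horror'

Result:
id | title      | genre 
---+------------+-------
2  | Hereditary | Horror
4  | Get Out    | Horror
5  | Alien      | Horror
8  | It         | Horror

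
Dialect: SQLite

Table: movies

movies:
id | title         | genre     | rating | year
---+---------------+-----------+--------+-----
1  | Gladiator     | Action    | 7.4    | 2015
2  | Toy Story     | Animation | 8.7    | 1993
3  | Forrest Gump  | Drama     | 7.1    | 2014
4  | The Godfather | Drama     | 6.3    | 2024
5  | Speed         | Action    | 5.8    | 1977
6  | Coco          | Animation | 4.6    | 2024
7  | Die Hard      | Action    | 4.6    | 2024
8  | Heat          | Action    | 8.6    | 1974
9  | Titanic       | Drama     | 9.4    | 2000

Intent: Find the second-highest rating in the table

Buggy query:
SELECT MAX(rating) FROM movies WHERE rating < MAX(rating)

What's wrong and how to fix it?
Bug: The inner MAX is an aggregate inside WHERE, which is not allowed

Fix: Compute the overall MAX in a subquery, then take MAX of rows below it

Corrected query:
SELECT MAX(rating) FROM movies WHERE rating < (SELECT MAX(rating) FROM movies)

Result:
MAX(rating)
-----------
8.7        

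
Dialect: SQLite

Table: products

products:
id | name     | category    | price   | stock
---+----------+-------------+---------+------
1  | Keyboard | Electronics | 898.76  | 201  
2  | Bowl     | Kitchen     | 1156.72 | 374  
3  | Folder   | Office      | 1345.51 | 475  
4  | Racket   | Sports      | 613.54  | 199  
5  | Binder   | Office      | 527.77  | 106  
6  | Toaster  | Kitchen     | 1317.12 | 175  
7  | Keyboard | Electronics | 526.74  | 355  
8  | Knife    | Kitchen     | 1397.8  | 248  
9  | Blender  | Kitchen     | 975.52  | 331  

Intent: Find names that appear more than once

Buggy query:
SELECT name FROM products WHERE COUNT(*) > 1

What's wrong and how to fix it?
Bug: WHERE can't reference COUNT(*); aggregates are computed after WHERE

Fix: GROUP BY name, then filter groups with HAVING COUNT(*) > 1

Corrected query:
SELECT name FROM products GROUP BY name HAVING COUNT(*) > 1

Result:
name    
--------
Keyboard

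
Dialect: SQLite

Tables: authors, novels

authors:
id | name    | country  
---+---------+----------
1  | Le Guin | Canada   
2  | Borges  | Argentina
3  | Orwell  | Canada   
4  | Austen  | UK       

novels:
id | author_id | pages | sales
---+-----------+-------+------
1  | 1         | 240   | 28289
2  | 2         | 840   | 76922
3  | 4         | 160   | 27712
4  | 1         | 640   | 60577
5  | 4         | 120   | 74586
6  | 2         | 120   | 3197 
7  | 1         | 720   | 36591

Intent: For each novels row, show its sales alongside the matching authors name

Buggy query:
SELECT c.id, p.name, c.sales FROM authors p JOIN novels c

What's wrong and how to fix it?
Bug: JOIN with no ON clause produces a cartesian product; every novels row pairs with every authors row

Fix: Add ON c.author_id = p.id to the JOIN

Corrected query:
SELECT c.id, p.name, c.sales FROM authors p JOIN novels c ON c.author_id = p.id

Result:
id | name    | sales
---+---------+------
1  | Le Guin | 28289
2  | Borges  | 76922
3  | Austen  | 27712
4  | Le Guin | 60577
5  | Austen  | 74586
6  | Borges  | 3197 
7  | Le Guin | 36591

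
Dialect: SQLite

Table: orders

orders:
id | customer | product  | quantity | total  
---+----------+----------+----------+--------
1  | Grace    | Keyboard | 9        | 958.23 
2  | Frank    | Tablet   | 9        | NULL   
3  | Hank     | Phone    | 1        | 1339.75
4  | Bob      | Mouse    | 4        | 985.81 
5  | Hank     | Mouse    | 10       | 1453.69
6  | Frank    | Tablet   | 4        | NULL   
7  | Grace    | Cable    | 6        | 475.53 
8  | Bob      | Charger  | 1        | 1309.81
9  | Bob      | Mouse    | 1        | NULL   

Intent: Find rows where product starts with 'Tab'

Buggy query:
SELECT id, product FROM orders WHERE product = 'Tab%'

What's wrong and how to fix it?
Bug: Wildcards only work with LIKE; '=' treats '%' as a literal character

Fix: Replace '=' with LIKE so 'Tab%' is treated as a pattern

Corrected query:
SELECT id, product FROM orders WHERE product LIKE 'Tab%'

Result:
id | product
---+--------
2  | Tablet 
6  | Tablet 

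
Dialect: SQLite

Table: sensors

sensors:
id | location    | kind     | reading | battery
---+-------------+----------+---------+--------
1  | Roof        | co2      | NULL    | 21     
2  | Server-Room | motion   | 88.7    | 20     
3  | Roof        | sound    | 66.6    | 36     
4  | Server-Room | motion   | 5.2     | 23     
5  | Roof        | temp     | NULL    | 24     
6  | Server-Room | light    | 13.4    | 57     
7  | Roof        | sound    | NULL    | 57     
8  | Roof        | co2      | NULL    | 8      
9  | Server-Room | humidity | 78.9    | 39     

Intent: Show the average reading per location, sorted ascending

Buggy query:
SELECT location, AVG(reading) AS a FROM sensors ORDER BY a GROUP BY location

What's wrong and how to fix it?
Bug: ORDER BY appears before GROUP BY; SQL clause order requires GROUP BY first

Fix: Move ORDER BY to the end, after GROUP BY

Corrected query:
SELECT location, AVG(reading) AS a FROM sensors GROUP BY location ORDER BY a

Result:
location    | a    
------------+------
Server-Room | 46.55
Roof        | 66.6 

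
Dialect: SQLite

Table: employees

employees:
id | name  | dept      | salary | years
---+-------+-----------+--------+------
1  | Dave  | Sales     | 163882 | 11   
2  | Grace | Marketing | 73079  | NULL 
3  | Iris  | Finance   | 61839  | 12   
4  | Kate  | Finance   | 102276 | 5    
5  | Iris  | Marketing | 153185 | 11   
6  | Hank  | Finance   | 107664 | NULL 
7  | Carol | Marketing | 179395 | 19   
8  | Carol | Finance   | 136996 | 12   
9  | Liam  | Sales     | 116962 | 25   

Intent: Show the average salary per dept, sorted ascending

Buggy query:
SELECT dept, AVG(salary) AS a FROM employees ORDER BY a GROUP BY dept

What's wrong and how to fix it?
Bug: ORDER BY appears before GROUP BY; SQL clause order requires GROUP BY first

Fix: Reorder: SELECT … FROM … GROUP BY … ORDER BY …

Corrected query:
SELECT dept, AVG(salary) AS a FROM employees GROUP BY dept ORDER BY a

Result:
dept      | a            
----------+--------------
Finance   | 102193.75    
Marketing | 135219.666667
Sales     | 140422       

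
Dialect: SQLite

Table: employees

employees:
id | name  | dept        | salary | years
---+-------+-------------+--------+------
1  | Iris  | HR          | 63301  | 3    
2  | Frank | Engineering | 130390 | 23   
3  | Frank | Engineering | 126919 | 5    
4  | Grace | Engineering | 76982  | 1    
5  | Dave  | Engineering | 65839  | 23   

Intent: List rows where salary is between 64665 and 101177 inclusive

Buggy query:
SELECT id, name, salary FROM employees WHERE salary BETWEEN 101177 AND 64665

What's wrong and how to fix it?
Bug: The bounds are reversed; BETWEEN a AND b requires a <= b to match anything

Fix: Swap the bounds so the smaller value comes first

Corrected query:
SELECT id, name, salary FROM employees WHERE salary BETWEEN 64665 AND 101177

Result:
id | name  | salary
---+-------+-------
4  | Grace | 76982 
5  | Dave  | 65839 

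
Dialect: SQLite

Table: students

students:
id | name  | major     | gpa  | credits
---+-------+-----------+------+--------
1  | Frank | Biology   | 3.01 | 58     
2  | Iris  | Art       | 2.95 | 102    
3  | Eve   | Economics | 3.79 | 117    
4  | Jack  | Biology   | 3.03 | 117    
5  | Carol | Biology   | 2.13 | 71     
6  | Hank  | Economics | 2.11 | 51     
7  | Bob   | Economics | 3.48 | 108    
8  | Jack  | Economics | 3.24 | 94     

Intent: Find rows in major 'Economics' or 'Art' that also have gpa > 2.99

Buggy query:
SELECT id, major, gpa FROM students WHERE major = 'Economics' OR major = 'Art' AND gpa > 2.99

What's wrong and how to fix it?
Bug: AND binds tighter than OR, so this parses as major = 'Economics' OR (major = 'Art' AND gpa > 2.99)

Fix: Group the OR with parentheses (or use IN), then AND the threshold

Corrected query:
SELECT id, major, gpa FROM students WHERE (major = 'Economics' OR major = 'Art') AND gpa > 2.99

Result:
id | major     | gpa 
---+-----------+-----
3  | Economics | 3.79
7  | Economics | 3.48
8  | Economics | 3.24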